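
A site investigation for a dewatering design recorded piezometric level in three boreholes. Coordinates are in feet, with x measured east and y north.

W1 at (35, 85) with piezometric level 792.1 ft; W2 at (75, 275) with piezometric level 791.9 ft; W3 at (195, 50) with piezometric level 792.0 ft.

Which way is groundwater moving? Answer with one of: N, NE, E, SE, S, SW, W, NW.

NE

Taking W1 as reference: W2−W1 = (40, 190, -0.2); W3−W1 = (160, -35, -0.1).
Determinant of the coordinate differences = 40·(-35) − 160·190 = -31800.
∂h/∂x = [(-0.2)·(-35) − (-0.1)·190] / -31800 = -0.0008176
∂h/∂y = [40·(-0.1) − 160·(-0.2)] / -31800 = -0.0008805
Flow = −∇h = (+0.0008176 east, +0.0008805 north), which points northeast.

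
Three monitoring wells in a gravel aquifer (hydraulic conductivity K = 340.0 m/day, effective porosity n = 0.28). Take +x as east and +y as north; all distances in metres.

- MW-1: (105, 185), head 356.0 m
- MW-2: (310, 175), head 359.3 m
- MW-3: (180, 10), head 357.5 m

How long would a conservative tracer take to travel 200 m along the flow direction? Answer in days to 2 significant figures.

10 days

Taking MW-1 as reference: MW-2−MW-1 = (205, -10, +3.3); MW-3−MW-1 = (75, -175, +1.5).
Determinant of the coordinate differences = 205·(-175) − 75·(-10) = -35125.
∂h/∂x = [(+3.3)·(-175) − (+1.5)·(-10)] / -35125 = +0.01601
∂h/∂y = [205·(+1.5) − 75·(+3.3)] / -35125 = -0.001708
|∇h| = √(0.01601² + -0.001708²) = 0.0161
Seepage velocity v = K·i/n = 340.0 × 0.0161 / 0.28 = 19.55 m/day.
t = 200 / 19.55 = 10.23 days.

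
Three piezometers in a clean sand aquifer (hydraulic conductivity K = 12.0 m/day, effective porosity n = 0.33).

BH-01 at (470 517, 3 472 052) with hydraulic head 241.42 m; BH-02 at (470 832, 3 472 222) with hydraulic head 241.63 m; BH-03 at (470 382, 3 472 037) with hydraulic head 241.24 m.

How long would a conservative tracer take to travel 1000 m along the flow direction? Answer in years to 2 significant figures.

Three-point gradient (reference BH-01): Δ to BH-02 = (315, 170, +0.21), Δ to BH-03 = (-135, -15, -0.18).
∂h/∂x = +0.001506, ∂h/∂y = -0.001556 (det = 18225).
|∇h| = √(0.001506² + -0.001556²) = 0.002165
Seepage velocity v = K·i/n = 12.0 × 0.002165 / 0.33 = 0.07873 m/day.
t = 1000 / 0.07873 = 1.27e+04 days = 34.8 years.

35 years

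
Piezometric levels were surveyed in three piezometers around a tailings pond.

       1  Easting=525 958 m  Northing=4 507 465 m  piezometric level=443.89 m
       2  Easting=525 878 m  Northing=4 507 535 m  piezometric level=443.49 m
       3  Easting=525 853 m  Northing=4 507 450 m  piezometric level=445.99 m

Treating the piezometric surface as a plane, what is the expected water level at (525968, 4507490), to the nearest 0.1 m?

443.1 m

Taking 1 as reference: 2−1 = (-80, 70, -0.40); 3−1 = (-105, -15, +2.10).
Solve a·Δx + b·Δy = Δh: det = (-80)·(-15) − (-105)·70 = 8550.
∂h/∂x = [(-0.40)·(-15) − (+2.10)·70] / 8550 = -0.01649
∂h/∂y = [(-80)·(+2.10) − (-105)·(-0.40)] / 8550 = -0.02456
h(525968, 4507490) = 443.89 + (-0.01649)·(10) + (-0.02456)·(25) = 443.89 -0.165 -0.614 = 443.111 m.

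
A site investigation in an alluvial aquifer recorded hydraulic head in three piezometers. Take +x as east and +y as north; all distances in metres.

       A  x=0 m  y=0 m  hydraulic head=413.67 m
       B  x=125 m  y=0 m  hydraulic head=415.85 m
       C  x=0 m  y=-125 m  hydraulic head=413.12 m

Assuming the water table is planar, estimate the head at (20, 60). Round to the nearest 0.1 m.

414.3 m

∂h/∂x = (415.85 − 413.67) / (125 − 0) = +0.01744
∂h/∂y = (413.12 − 413.67) / (-125 − 0) = +0.004400
h(20, 60) = 413.67 + (+0.01744)·(20) + (+0.004400)·(60) = 413.67 +0.349 +0.264 = 414.283 m.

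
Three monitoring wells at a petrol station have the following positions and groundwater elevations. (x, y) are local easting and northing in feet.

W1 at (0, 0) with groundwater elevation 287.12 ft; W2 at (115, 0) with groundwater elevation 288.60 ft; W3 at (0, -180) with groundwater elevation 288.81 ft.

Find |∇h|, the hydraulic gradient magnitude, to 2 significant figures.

∂h/∂x = (288.60 − 287.12) / (115 − 0) = +0.01287
∂h/∂y = (288.81 − 287.12) / (-180 − 0) = -0.009389
|∇h| = √(0.01287² + -0.009389²) = 0.01593

0.016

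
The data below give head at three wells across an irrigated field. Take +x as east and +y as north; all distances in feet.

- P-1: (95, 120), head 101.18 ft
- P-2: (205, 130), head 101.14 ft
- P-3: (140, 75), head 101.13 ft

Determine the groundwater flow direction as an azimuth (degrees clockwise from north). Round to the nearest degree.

Taking P-1 as reference: P-2−P-1 = (110, 10, -0.04); P-3−P-1 = (45, -45, -0.05).
Determinant of the coordinate differences = 110·(-45) − 45·10 = -5400.
∂h/∂x = [(-0.04)·(-45) − (-0.05)·10] / -5400 = -0.0004259
∂h/∂y = [110·(-0.05) − 45·(-0.04)] / -5400 = +0.0006852
Flow direction (−∇h) has components (+0.0004259 E, -0.0006852 N).
Azimuth = atan2(E, N) = atan2(+0.0004259, -0.0006852) = 148.1° ≈ 148°.

148°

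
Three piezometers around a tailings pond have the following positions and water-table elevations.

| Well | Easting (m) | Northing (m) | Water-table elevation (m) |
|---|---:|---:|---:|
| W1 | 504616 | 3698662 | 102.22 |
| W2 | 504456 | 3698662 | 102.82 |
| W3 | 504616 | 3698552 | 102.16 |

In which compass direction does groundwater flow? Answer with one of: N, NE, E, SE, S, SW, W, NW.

E

∂h/∂x = (102.82 − 102.22) / (504456 − 504616) = -0.003750
∂h/∂y = (102.16 − 102.22) / (3698552 − 3698662) = +0.0005455
Flow = −∇h = (+0.003750 east, -0.0005455 north), which points east.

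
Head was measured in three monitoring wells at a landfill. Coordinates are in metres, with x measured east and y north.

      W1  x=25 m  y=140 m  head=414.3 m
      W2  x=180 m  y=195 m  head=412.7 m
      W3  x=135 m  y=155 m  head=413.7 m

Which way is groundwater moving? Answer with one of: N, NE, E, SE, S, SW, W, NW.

With h = a·x + b·y + c and W1 as origin, the differences give:
  155·a + 55·b = -1.6
  110·a + 15·b = -0.6
Eliminate b (×15 and ×55, subtract): -3725·a = 9.00 → a = ∂h/∂x = -0.002416
Back-substitute: b = ∂h/∂y = -0.02228.
Flow = −∇h = (+0.002416 east, +0.02228 north), which points north.

N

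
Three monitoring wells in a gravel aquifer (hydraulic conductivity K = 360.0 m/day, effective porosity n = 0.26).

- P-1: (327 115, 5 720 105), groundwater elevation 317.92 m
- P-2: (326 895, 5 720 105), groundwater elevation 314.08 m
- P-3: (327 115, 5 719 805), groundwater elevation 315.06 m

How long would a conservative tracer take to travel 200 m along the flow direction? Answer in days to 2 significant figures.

7.3 days

∂h/∂x = (314.08 − 317.92) / (326895 − 327115) = +0.01745
∂h/∂y = (315.06 − 317.92) / (5719805 − 5720105) = +0.009533
|∇h| = √(0.01745² + 0.009533²) = 0.01988
Seepage velocity v = K·i/n = 360.0 × 0.01988 / 0.26 = 27.53 m/day.
t = 200 / 27.53 = 7.265 days.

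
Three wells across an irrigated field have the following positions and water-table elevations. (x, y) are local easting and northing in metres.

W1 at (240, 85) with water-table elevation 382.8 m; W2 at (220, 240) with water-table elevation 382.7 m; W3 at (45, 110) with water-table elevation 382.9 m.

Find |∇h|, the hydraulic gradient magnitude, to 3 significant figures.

Taking W1 as reference: W2−W1 = (-20, 155, -0.1); W3−W1 = (-195, 25, +0.1).
Determinant of the coordinate differences = (-20)·25 − (-195)·155 = 29725.
∂h/∂x = [(-0.1)·25 − (+0.1)·155] / 29725 = -0.0006056
∂h/∂y = [(-20)·(+0.1) − (-195)·(-0.1)] / 29725 = -0.0007233
|∇h| = √(-0.0006056² + -0.0007233²) = 0.0009434

0.000943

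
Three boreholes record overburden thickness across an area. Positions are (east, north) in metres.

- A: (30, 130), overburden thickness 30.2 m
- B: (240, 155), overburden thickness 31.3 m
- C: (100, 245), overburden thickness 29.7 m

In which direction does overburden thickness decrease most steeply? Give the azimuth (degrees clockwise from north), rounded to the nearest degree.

Taking A as reference: B−A = (210, 25, +1.1); C−A = (70, 115, -0.5).
Solve a·Δx + b·Δy = Δd: det = 210·115 − 70·25 = 22400.
∂d/∂x = [(+1.1)·115 − (-0.5)·25] / 22400 = +0.006205
∂d/∂y = [210·(-0.5) − 70·(+1.1)] / 22400 = -0.008125
Steepest decrease is along −∇f: components (-0.006205 E, +0.008125 N).
Azimuth = atan2(-0.006205, +0.008125) = 322.6° ≈ 323°.

323°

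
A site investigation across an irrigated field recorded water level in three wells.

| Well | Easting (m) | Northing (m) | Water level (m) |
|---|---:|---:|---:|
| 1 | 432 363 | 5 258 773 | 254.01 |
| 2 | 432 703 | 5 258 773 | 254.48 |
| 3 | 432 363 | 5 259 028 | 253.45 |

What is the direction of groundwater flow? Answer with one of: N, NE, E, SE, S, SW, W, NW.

NW

∂h/∂x = (254.48 − 254.01) / (432703 − 432363) = +0.001382
∂h/∂y = (253.45 − 254.01) / (5259028 − 5258773) = -0.002196
Flow = −∇h = (-0.001382 east, +0.002196 north), which points northwest.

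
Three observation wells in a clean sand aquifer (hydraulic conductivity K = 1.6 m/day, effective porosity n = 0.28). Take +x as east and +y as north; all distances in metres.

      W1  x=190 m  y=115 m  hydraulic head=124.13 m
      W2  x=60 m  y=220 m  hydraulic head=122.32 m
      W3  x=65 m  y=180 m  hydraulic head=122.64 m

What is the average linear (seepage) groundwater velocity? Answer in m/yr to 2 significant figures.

Differences from W1: to W2 (Δx, Δy, Δh) = (-130, 105, -1.81); to W3 = (-125, 65, -1.49).
Determinant of the coordinate differences = (-130)·65 − (-125)·105 = 4675.
∂h/∂x = [(-1.81)·65 − (-1.49)·105] / 4675 = +0.008299
∂h/∂y = [(-130)·(-1.49) − (-125)·(-1.81)] / 4675 = -0.006963
|∇h| = √(0.008299² + -0.006963²) = 0.01083
Seepage velocity v = K·i/n = 1.6 × 0.01083 / 0.28 = 0.06189 m/day = 22.61 m/yr.

23 m/yr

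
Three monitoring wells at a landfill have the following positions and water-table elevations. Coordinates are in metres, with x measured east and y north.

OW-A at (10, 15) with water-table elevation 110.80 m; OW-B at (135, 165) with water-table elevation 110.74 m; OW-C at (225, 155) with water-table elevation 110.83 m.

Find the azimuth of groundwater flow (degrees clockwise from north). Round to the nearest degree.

With h = a·x + b·y + c and OW-A as origin, the differences give:
  125·a + 150·b = -0.06
  215·a + 140·b = +0.03
Eliminate b (×140 and ×150, subtract): -14750·a = -12.900 → a = ∂h/∂x = +0.0008746
Back-substitute: b = ∂h/∂y = -0.001129.
Flow direction (−∇h) has components (-0.0008746 E, +0.001129 N).
Azimuth = atan2(E, N) = atan2(-0.0008746, +0.001129) = 322.2° ≈ 322°.

322°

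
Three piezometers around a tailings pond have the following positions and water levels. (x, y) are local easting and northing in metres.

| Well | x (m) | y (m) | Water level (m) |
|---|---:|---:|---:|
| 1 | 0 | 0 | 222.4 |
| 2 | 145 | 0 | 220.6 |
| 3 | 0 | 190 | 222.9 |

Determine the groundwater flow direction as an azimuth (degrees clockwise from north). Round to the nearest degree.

∂h/∂x = (220.6 − 222.4) / (145 − 0) = -0.01241
∂h/∂y = (222.9 − 222.4) / (190 − 0) = +0.002632
Flow direction (−∇h) has components (+0.01241 E, -0.002632 N).
Azimuth = atan2(E, N) = atan2(+0.01241, -0.002632) = 102.0° ≈ 102°.

102°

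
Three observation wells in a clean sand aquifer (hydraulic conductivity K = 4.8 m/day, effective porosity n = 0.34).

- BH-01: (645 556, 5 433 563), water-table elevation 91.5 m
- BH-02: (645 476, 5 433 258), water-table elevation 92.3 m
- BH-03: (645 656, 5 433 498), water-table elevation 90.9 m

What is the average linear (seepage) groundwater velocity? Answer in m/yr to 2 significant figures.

With h = a·x + b·y + c and BH-01 as origin, the differences give:
  (-80)·a + (-305)·b = +0.8
  100·a + (-65)·b = -0.6
Eliminate b (×(-65) and ×(-305), subtract): 35700·a = -235.00 → a = ∂h/∂x = -0.006583
Back-substitute: b = ∂h/∂y = -0.0008964.
|∇h| = √(-0.006583² + -0.0008964²) = 0.006644
Seepage velocity v = K·i/n = 4.8 × 0.006644 / 0.34 = 0.0938 m/day = 34.26 m/yr.

34 m/yr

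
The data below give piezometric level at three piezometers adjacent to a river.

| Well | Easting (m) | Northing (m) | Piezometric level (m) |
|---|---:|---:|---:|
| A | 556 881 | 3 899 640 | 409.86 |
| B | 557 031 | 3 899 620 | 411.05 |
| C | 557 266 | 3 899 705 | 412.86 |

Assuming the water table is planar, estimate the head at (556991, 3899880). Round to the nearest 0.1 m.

410.6 m

Taking A as reference: B−A = (150, -20, +1.19); C−A = (385, 65, +3.00).
Determinant of the coordinate differences = 150·65 − 385·(-20) = 17450.
∂h/∂x = [(+1.19)·65 − (+3.00)·(-20)] / 17450 = +0.007871
∂h/∂y = [150·(+3.00) − 385·(+1.19)] / 17450 = -0.0004670
h(556991, 3899880) = 409.86 + (+0.007871)·(110) + (-0.0004670)·(240) = 409.86 +0.866 -0.112 = 410.614 m.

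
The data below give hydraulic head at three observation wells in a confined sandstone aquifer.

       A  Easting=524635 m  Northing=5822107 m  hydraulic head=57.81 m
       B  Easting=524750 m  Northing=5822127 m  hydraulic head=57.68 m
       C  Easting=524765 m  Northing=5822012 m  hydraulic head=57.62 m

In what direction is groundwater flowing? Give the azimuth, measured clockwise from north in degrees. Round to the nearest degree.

With h = a·x + b·y + c and A as origin, the differences give:
  115·a + 20·b = -0.13
  130·a + (-95)·b = -0.19
Eliminate b (×(-95) and ×20, subtract): -13525·a = 16.150 → a = ∂h/∂x = -0.001194
Back-substitute: b = ∂h/∂y = +0.0003660.
Flow direction (−∇h) has components (+0.001194 E, -0.0003660 N).
Azimuth = atan2(E, N) = atan2(+0.001194, -0.0003660) = 107.0° ≈ 107°.

107°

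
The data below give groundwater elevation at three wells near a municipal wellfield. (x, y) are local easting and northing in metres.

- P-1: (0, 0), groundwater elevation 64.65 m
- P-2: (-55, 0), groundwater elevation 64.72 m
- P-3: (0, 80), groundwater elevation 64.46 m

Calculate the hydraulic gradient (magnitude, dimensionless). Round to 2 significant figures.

∂h/∂x = (64.72 − 64.65) / (-55 − 0) = -0.001273
∂h/∂y = (64.46 − 64.65) / (80 − 0) = -0.002375
|∇h| = √(-0.001273² + -0.002375²) = 0.002695

0.0027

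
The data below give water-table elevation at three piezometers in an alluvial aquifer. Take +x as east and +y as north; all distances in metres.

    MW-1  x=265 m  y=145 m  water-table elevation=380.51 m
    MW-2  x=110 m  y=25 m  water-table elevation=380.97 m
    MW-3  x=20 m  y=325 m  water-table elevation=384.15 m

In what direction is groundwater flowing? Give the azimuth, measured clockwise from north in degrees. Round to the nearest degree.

Differences from MW-1: to MW-2 (Δx, Δy, Δh) = (-155, -120, +0.46); to MW-3 = (-245, 180, +3.64).
Determinant of the coordinate differences = (-155)·180 − (-245)·(-120) = -57300.
∂h/∂x = [(+0.46)·180 − (+3.64)·(-120)] / -57300 = -0.009068
∂h/∂y = [(-155)·(+3.64) − (-245)·(+0.46)] / -57300 = +0.007880
Flow direction (−∇h) has components (+0.009068 E, -0.007880 N).
Azimuth = atan2(E, N) = atan2(+0.009068, -0.007880) = 131.0° ≈ 131°.

131°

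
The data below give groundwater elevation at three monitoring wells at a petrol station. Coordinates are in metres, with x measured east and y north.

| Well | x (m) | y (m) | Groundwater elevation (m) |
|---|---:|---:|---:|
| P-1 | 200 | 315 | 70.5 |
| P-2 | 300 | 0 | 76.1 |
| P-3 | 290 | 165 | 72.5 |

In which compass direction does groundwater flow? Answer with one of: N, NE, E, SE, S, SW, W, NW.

NE

Taking P-1 as reference: P-2−P-1 = (100, -315, +5.6); P-3−P-1 = (90, -150, +2.0).
Determinant of the coordinate differences = 100·(-150) − 90·(-315) = 13350.
∂h/∂x = [(+5.6)·(-150) − (+2.0)·(-315)] / 13350 = -0.01573
∂h/∂y = [100·(+2.0) − 90·(+5.6)] / 13350 = -0.02277
Flow = −∇h = (+0.01573 east, +0.02277 north), which points northeast.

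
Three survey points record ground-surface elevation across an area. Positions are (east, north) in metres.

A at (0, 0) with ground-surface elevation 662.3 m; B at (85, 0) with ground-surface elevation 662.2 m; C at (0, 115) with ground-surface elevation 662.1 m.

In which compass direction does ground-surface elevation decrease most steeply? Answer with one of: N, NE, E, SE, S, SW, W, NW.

∂z/∂x = (662.2 − 662.3) / (85 − 0) = -0.001176
∂z/∂y = (662.1 − 662.3) / (115 − 0) = -0.001739
Steepest decrease is along −∇f = (+0.001176 E, +0.001739 N) → northeast.

NE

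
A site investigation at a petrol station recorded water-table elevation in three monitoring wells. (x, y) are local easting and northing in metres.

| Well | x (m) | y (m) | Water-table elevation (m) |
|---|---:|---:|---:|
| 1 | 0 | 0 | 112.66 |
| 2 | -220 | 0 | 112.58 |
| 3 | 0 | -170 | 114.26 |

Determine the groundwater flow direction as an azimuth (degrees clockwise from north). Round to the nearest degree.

∂h/∂x = (112.58 − 112.66) / (-220 − 0) = +0.0003636
∂h/∂y = (114.26 − 112.66) / (-170 − 0) = -0.009412
Flow direction (−∇h) has components (-0.0003636 E, +0.009412 N).
Azimuth = atan2(E, N) = atan2(-0.0003636, +0.009412) = 357.8° ≈ 358°.

358°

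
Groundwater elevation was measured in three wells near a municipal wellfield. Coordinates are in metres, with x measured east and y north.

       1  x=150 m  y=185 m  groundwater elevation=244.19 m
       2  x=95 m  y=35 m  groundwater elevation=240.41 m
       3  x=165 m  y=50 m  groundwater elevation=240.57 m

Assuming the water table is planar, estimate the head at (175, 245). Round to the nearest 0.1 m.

245.7 m

With h = a·x + b·y + c and 1 as origin, the differences give:
  (-55)·a + (-150)·b = -3.78
  15·a + (-135)·b = -3.62
Eliminate b (×(-135) and ×(-150), subtract): 9675·a = -32.700 → a = ∂h/∂x = -0.003380
Back-substitute: b = ∂h/∂y = +0.02644.
h(175, 245) = 244.19 + (-0.003380)·(25) + (+0.02644)·(60) = 244.19 -0.084 +1.586 = 245.692 m.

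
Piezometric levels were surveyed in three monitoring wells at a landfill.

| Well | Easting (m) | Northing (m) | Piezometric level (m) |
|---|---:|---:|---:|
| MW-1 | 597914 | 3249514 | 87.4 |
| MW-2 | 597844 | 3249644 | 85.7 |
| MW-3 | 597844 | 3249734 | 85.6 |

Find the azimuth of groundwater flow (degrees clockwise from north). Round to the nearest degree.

With h = a·x + b·y + c and MW-1 as origin, the differences give:
  (-70)·a + 130·b = -1.7
  (-70)·a + 220·b = -1.8
Eliminate b (×220 and ×130, subtract): -6300·a = -140.00 → a = ∂h/∂x = +0.02222
Back-substitute: b = ∂h/∂y = -0.001111.
Flow direction (−∇h) has components (-0.02222 E, +0.001111 N).
Azimuth = atan2(E, N) = atan2(-0.02222, +0.001111) = 272.9° ≈ 273°.

273°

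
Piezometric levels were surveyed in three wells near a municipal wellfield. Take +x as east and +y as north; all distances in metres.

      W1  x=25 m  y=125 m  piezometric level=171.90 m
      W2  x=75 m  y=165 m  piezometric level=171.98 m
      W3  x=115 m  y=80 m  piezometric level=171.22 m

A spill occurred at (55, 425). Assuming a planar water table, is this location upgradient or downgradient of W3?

Three-point gradient (reference W1): Δ to W2 = (50, 40, +0.08), Δ to W3 = (90, -45, -0.68).
∂h/∂x = -0.004034, ∂h/∂y = +0.007043 (det = -5850).
Head at (55, 425) = 171.90 + (-0.004034)·(30) + (+0.007043)·(300) = 173.89 m.
That is higher than the 171.22 m at W3, so the point is upgradient.

upgradient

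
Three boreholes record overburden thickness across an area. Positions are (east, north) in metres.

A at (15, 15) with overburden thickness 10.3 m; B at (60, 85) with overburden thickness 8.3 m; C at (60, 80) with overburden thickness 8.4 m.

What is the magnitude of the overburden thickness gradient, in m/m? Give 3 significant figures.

Three-point gradient (reference A): Δ to B = (45, 70, -2.0), Δ to C = (45, 65, -1.9).
∂d/∂x = -0.01333, ∂d/∂y = -0.02000 (det = -225).
|∇f| = √(-0.01333² + -0.02000²) = 0.02404 m/m

0.0240 m/m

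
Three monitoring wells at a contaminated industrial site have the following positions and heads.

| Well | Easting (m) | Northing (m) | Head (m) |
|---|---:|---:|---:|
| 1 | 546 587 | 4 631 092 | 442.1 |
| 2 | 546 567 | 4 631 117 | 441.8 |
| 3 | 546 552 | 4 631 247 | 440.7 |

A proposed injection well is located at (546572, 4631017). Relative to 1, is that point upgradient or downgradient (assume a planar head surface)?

upgradient

Differences from 1: to 2 (Δx, Δy, Δh) = (-20, 25, -0.3); to 3 = (-35, 155, -1.4).
Determinant of the coordinate differences = (-20)·155 − (-35)·25 = -2225.
∂h/∂x = [(-0.3)·155 − (-1.4)·25] / -2225 = +0.005169
∂h/∂y = [(-20)·(-1.4) − (-35)·(-0.3)] / -2225 = -0.007865
Head at (546572, 4631017) = 442.1 + (+0.005169)·(-15) + (-0.007865)·(-75) = 442.61 m.
That is higher than the 442.1 m at 1, so the point is upgradient.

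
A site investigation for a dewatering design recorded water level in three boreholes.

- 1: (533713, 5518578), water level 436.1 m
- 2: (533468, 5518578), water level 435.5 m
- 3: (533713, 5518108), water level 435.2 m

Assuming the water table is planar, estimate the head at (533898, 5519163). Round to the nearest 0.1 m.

∂h/∂x = (435.5 − 436.1) / (533468 − 533713) = +0.002449
∂h/∂y = (435.2 − 436.1) / (5518108 − 5518578) = +0.001915
h(533898, 5519163) = 436.1 + (+0.002449)·(185) + (+0.001915)·(585) = 436.1 +0.453 +1.120 = 437.673 m.

437.7 m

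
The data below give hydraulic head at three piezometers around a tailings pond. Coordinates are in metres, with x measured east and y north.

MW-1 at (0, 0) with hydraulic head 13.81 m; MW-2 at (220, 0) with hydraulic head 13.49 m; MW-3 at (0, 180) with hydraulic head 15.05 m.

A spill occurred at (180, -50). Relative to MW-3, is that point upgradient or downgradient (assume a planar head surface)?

∂h/∂x = (13.49 − 13.81) / (220 − 0) = -0.001455
∂h/∂y = (15.05 − 13.81) / (180 − 0) = +0.006889
Head at (180, -50) = 13.81 + (-0.001455)·(180) + (+0.006889)·(-50) = 13.20 m.
That is lower than the 15.05 m at MW-3, so the point is downgradient.

downgradient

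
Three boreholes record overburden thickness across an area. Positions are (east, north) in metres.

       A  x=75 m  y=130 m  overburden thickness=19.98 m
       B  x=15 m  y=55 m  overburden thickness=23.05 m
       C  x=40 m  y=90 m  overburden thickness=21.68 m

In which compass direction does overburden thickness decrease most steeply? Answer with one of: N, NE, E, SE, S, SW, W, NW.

NE

Taking A as reference: B−A = (-60, -75, +3.07); C−A = (-35, -40, +1.70).
Determinant of the coordinate differences = (-60)·(-40) − (-35)·(-75) = -225.
∂d/∂x = [(+3.07)·(-40) − (+1.70)·(-75)] / -225 = -0.02089
∂d/∂y = [(-60)·(+1.70) − (-35)·(+3.07)] / -225 = -0.02422
Steepest decrease is along −∇f = (+0.02089 E, +0.02422 N) → northeast.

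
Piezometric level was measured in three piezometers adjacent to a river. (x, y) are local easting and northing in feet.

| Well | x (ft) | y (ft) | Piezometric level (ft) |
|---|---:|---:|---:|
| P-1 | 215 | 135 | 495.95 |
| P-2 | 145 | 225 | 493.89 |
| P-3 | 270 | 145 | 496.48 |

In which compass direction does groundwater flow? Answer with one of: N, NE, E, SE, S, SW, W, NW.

Three-point gradient (reference P-1): Δ to P-2 = (-70, 90, -2.06), Δ to P-3 = (55, 10, +0.53).
∂h/∂x = +0.01209, ∂h/∂y = -0.01349 (det = -5650).
Flow = −∇h = (-0.01209 east, +0.01349 north), which points northwest.

NW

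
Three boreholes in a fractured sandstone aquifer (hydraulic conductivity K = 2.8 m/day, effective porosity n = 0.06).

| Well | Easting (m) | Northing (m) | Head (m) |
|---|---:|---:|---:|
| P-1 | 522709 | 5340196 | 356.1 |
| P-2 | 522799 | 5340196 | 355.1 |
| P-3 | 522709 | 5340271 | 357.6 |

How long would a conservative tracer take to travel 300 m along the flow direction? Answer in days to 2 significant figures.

∂h/∂x = (355.1 − 356.1) / (522799 − 522709) = -0.01111
∂h/∂y = (357.6 − 356.1) / (5340271 − 5340196) = +0.02000
|∇h| = √(-0.01111² + 0.02000²) = 0.02288
Seepage velocity v = K·i/n = 2.8 × 0.02288 / 0.06 = 1.068 m/day.
t = 300 / 1.068 = 280.9 days.

280 days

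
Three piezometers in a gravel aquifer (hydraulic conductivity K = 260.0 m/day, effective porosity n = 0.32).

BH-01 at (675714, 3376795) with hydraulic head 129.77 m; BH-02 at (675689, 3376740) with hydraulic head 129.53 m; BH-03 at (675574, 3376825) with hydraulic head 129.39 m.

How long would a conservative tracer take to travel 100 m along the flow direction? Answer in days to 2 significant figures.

With h = a·x + b·y + c and BH-01 as origin, the differences give:
  (-25)·a + (-55)·b = -0.24
  (-140)·a + 30·b = -0.38
Eliminate b (×30 and ×(-55), subtract): -8450·a = -28.100 → a = ∂h/∂x = +0.003325
Back-substitute: b = ∂h/∂y = +0.002852.
|∇h| = √(0.003325² + 0.002852²) = 0.004381
Seepage velocity v = K·i/n = 260.0 × 0.004381 / 0.32 = 3.56 m/day.
t = 100 / 3.56 = 28.09 days.

28 days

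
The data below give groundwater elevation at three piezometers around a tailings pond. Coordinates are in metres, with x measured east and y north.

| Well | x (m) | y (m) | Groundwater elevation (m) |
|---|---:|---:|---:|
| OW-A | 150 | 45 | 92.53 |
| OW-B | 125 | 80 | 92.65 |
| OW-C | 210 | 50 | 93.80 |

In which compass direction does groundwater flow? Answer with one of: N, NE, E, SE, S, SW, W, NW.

With h = a·x + b·y + c and OW-A as origin, the differences give:
  (-25)·a + 35·b = +0.12
  60·a + 5·b = +1.27
Eliminate b (×5 and ×35, subtract): -2225·a = -43.850 → a = ∂h/∂x = +0.01971
Back-substitute: b = ∂h/∂y = +0.01751.
Flow = −∇h = (-0.01971 east, -0.01751 north), which points southwest.

SW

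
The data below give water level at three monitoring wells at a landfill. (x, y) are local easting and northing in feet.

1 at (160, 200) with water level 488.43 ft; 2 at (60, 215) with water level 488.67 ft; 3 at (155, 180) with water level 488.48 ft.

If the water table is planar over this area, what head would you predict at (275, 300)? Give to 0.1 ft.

Taking 1 as reference: 2−1 = (-100, 15, +0.24); 3−1 = (-5, -20, +0.05).
Determinant of the coordinate differences = (-100)·(-20) − (-5)·15 = 2075.
∂h/∂x = [(+0.24)·(-20) − (+0.05)·15] / 2075 = -0.002675
∂h/∂y = [(-100)·(+0.05) − (-5)·(+0.24)] / 2075 = -0.001831
h(275, 300) = 488.43 + (-0.002675)·(115) + (-0.001831)·(100) = 488.43 -0.308 -0.183 = 487.939 ft.

487.9 ft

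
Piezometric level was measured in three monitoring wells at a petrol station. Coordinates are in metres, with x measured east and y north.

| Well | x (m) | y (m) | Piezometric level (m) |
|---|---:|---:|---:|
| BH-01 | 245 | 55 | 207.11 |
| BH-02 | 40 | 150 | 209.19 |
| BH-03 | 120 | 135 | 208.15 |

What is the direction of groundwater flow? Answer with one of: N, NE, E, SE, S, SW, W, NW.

NE

Taking BH-01 as reference: BH-02−BH-01 = (-205, 95, +2.08); BH-03−BH-01 = (-125, 80, +1.04).
Determinant of the coordinate differences = (-205)·80 − (-125)·95 = -4525.
∂h/∂x = [(+2.08)·80 − (+1.04)·95] / -4525 = -0.01494
∂h/∂y = [(-205)·(+1.04) − (-125)·(+2.08)] / -4525 = -0.01034
Flow = −∇h = (+0.01494 east, +0.01034 north), which points northeast.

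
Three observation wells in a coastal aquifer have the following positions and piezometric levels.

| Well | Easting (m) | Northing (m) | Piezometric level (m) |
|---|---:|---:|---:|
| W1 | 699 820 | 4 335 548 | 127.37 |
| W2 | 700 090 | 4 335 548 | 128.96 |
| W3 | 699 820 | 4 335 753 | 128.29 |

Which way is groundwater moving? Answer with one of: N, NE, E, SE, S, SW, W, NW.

∂h/∂x = (128.96 − 127.37) / (700090 − 699820) = +0.005889
∂h/∂y = (128.29 − 127.37) / (4335753 − 4335548) = +0.004488
Flow = −∇h = (-0.005889 east, -0.004488 north), which points southwest.

SW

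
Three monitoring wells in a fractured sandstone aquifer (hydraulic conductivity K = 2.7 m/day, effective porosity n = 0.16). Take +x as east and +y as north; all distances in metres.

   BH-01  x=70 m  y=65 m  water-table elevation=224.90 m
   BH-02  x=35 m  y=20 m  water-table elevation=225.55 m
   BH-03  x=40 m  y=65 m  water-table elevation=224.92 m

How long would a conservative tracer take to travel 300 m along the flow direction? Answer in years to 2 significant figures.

3.5 years

Differences from BH-01: to BH-02 (Δx, Δy, Δh) = (-35, -45, +0.65); to BH-03 = (-30, 0, +0.02).
Determinant of the coordinate differences = (-35)·0 − (-30)·(-45) = -1350.
∂h/∂x = [(+0.65)·0 − (+0.02)·(-45)] / -1350 = -0.0006667
∂h/∂y = [(-35)·(+0.02) − (-30)·(+0.65)] / -1350 = -0.01393
|∇h| = √(-0.0006667² + -0.01393²) = 0.01395
Seepage velocity v = K·i/n = 2.7 × 0.01395 / 0.16 = 0.2354 m/day.
t = 300 / 0.2354 = 1274 days = 3.49 years.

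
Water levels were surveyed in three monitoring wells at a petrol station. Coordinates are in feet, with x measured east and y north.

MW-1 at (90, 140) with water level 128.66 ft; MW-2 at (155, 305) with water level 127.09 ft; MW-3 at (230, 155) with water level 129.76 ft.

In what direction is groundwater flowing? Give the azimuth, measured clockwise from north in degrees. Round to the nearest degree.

With h = a·x + b·y + c and MW-1 as origin, the differences give:
  65·a + 165·b = -1.57
  140·a + 15·b = +1.10
Eliminate b (×15 and ×165, subtract): -22125·a = -205.050 → a = ∂h/∂x = +0.009268
Back-substitute: b = ∂h/∂y = -0.01317.
Flow direction (−∇h) has components (-0.009268 E, +0.01317 N).
Azimuth = atan2(E, N) = atan2(-0.009268, +0.01317) = 324.9° ≈ 325°.

325°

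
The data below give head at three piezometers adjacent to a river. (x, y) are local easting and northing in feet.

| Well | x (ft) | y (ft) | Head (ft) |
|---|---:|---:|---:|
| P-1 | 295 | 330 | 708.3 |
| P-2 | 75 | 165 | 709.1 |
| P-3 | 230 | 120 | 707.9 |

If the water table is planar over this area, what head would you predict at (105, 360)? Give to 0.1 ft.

With h = a·x + b·y + c and P-1 as origin, the differences give:
  (-220)·a + (-165)·b = +0.8
  (-65)·a + (-210)·b = -0.4
Eliminate b (×(-210) and ×(-165), subtract): 35475·a = -234.00 → a = ∂h/∂x = -0.006596
Back-substitute: b = ∂h/∂y = +0.003946.
h(105, 360) = 708.3 + (-0.006596)·(-190) + (+0.003946)·(30) = 708.3 +1.253 +0.118 = 709.672 ft.

709.7 ft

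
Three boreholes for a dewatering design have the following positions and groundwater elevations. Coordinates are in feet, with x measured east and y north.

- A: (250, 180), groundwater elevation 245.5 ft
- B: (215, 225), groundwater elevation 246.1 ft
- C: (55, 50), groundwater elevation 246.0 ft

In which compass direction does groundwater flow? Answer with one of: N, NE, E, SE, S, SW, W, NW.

SE

Taking A as reference: B−A = (-35, 45, +0.6); C−A = (-195, -130, +0.5).
Determinant of the coordinate differences = (-35)·(-130) − (-195)·45 = 13325.
∂h/∂x = [(+0.6)·(-130) − (+0.5)·45] / 13325 = -0.007542
∂h/∂y = [(-35)·(+0.5) − (-195)·(+0.6)] / 13325 = +0.007467
Flow = −∇h = (+0.007542 east, -0.007467 north), which points southeast.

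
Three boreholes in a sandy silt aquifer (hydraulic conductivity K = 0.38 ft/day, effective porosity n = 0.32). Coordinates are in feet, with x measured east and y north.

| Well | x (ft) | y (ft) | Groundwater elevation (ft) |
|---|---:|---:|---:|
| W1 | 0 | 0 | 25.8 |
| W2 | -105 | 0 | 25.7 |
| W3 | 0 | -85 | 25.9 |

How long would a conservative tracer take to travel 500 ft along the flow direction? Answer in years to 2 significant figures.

760 years

∂h/∂x = (25.7 − 25.8) / (-105 − 0) = +0.0009524
∂h/∂y = (25.9 − 25.8) / (-85 − 0) = -0.001176
|∇h| = √(0.0009524² + -0.001176²) = 0.001513
Seepage velocity v = K·i/n = 0.38 × 0.001513 / 0.32 = 0.001797 ft/day.
t = 500 / 0.001797 = 2.782e+05 days = 762 years.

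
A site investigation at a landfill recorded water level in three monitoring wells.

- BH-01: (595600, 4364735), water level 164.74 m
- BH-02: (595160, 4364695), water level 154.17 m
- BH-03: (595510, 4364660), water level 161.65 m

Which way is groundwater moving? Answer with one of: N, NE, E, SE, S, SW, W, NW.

SW

Taking BH-01 as reference: BH-02−BH-01 = (-440, -40, -10.57); BH-03−BH-01 = (-90, -75, -3.09).
Solve a·Δx + b·Δy = Δh: det = (-440)·(-75) − (-90)·(-40) = 29400.
∂h/∂x = [(-10.57)·(-75) − (-3.09)·(-40)] / 29400 = +0.02276
∂h/∂y = [(-440)·(-3.09) − (-90)·(-10.57)] / 29400 = +0.01389
Flow = −∇h = (-0.02276 east, -0.01389 north), which points southwest.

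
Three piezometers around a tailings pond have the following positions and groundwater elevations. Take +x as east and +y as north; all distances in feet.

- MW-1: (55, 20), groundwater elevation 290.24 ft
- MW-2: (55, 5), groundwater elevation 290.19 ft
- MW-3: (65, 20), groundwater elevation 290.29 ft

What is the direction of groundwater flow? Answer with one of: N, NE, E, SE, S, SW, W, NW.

Taking MW-1 as reference: MW-2−MW-1 = (0, -15, -0.05); MW-3−MW-1 = (10, 0, +0.05).
Solve a·Δx + b·Δy = Δh: det = 0·0 − 10·(-15) = 150.
∂h/∂x = [(-0.05)·0 − (+0.05)·(-15)] / 150 = +0.005000
∂h/∂y = [0·(+0.05) − 10·(-0.05)] / 150 = +0.003333
Flow = −∇h = (-0.005000 east, -0.003333 north), which points southwest.

SW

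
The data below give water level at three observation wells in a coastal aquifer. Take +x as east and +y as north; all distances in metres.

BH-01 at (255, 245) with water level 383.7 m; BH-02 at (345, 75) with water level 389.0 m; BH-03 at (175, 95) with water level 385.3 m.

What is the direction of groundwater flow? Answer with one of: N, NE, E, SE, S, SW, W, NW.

With h = a·x + b·y + c and BH-01 as origin, the differences give:
  90·a + (-170)·b = +5.3
  (-80)·a + (-150)·b = +1.6
Eliminate b (×(-150) and ×(-170), subtract): -27100·a = -523.00 → a = ∂h/∂x = +0.01930
Back-substitute: b = ∂h/∂y = -0.02096.
Flow = −∇h = (-0.01930 east, +0.02096 north), which points northwest.

NW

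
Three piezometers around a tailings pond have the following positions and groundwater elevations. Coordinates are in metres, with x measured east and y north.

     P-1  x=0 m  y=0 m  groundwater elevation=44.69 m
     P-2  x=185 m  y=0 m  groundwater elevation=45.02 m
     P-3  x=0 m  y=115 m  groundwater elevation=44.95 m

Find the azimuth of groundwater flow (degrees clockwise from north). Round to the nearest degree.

218°

∂h/∂x = (45.02 − 44.69) / (185 − 0) = +0.001784
∂h/∂y = (44.95 − 44.69) / (115 − 0) = +0.002261
Flow direction (−∇h) has components (-0.001784 E, -0.002261 N).
Azimuth = atan2(E, N) = atan2(-0.001784, -0.002261) = 218.3° ≈ 218°.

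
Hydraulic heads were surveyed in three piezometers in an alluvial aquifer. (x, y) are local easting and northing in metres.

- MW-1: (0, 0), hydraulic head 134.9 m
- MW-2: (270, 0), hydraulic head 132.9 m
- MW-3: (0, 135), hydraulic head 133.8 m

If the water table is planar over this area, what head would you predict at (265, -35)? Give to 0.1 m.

133.2 m

∂h/∂x = (132.9 − 134.9) / (270 − 0) = -0.007407
∂h/∂y = (133.8 − 134.9) / (135 − 0) = -0.008148
h(265, -35) = 134.9 + (-0.007407)·(265) + (-0.008148)·(-35) = 134.9 -1.963 +0.285 = 133.222 m.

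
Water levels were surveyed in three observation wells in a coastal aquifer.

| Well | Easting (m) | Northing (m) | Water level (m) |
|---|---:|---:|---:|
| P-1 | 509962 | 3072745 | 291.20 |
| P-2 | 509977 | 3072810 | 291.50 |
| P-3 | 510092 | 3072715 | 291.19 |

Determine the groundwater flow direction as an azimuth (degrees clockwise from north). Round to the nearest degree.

192°

With h = a·x + b·y + c and P-1 as origin, the differences give:
  15·a + 65·b = +0.30
  130·a + (-30)·b = -0.01
Eliminate b (×(-30) and ×65, subtract): -8900·a = -8.350 → a = ∂h/∂x = +0.0009382
Back-substitute: b = ∂h/∂y = +0.004399.
Flow direction (−∇h) has components (-0.0009382 E, -0.004399 N).
Azimuth = atan2(E, N) = atan2(-0.0009382, -0.004399) = 192.0° ≈ 192°.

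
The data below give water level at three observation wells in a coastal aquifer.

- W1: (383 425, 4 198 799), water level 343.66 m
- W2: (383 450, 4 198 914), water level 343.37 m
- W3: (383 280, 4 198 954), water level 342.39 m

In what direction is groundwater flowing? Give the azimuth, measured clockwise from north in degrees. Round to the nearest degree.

306°

With h = a·x + b·y + c and W1 as origin, the differences give:
  25·a + 115·b = -0.29
  (-145)·a + 155·b = -1.27
Eliminate b (×155 and ×115, subtract): 20550·a = 101.100 → a = ∂h/∂x = +0.004920
Back-substitute: b = ∂h/∂y = -0.003591.
Flow direction (−∇h) has components (-0.004920 E, +0.003591 N).
Azimuth = atan2(E, N) = atan2(-0.004920, +0.003591) = 306.1° ≈ 306°.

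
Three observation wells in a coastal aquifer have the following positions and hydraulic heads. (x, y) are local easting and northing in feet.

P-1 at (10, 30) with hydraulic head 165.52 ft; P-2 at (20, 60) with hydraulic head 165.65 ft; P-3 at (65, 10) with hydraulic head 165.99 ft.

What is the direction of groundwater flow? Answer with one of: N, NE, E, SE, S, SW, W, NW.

W

Three-point gradient (reference P-1): Δ to P-2 = (10, 30, +0.13), Δ to P-3 = (55, -20, +0.47).
∂h/∂x = +0.009027, ∂h/∂y = +0.001324 (det = -1850).
Flow = −∇h = (-0.009027 east, -0.001324 north), which points west.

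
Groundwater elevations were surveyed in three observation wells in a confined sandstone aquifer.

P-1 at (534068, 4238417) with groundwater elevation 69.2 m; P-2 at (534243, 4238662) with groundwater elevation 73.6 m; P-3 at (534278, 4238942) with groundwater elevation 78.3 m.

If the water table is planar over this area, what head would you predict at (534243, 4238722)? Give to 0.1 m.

74.6 m

With h = a·x + b·y + c and P-1 as origin, the differences give:
  175·a + 245·b = +4.4
  210·a + 525·b = +9.1
Eliminate b (×525 and ×245, subtract): 40425·a = 80.50 → a = ∂h/∂x = +0.001991
Back-substitute: b = ∂h/∂y = +0.01654.
h(534243, 4238722) = 69.2 + (+0.001991)·(175) + (+0.01654)·(305) = 69.2 +0.348 +5.044 = 74.592 m.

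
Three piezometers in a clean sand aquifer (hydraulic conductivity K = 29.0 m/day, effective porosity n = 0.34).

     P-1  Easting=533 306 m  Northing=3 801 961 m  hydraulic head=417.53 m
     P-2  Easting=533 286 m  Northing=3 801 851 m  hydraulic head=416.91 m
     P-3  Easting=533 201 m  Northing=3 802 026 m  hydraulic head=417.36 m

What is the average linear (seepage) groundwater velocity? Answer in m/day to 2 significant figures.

With h = a·x + b·y + c and P-1 as origin, the differences give:
  (-20)·a + (-110)·b = -0.62
  (-105)·a + 65·b = -0.17
Eliminate b (×65 and ×(-110), subtract): -12850·a = -59.000 → a = ∂h/∂x = +0.004591
Back-substitute: b = ∂h/∂y = +0.004802.
|∇h| = √(0.004591² + 0.004802²) = 0.006644
Seepage velocity v = K·i/n = 29.0 × 0.006644 / 0.34 = 0.5667 m/day.

0.57 m/day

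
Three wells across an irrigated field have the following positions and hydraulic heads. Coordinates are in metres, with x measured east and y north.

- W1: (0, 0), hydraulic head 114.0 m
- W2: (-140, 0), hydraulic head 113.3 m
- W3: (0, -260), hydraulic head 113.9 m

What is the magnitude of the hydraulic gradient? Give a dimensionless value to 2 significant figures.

0.0050

∂h/∂x = (113.3 − 114.0) / (-140 − 0) = +0.005000
∂h/∂y = (113.9 − 114.0) / (-260 − 0) = +0.0003846
|∇h| = √(0.005000² + 0.0003846²) = 0.005015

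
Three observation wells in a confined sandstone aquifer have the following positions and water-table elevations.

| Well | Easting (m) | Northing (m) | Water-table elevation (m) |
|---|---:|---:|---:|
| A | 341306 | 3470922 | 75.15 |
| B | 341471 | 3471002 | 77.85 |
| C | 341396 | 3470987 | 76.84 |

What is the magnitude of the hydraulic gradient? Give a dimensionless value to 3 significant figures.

Differences from A: to B (Δx, Δy, Δh) = (165, 80, +2.70); to C = (90, 65, +1.69).
Determinant of the coordinate differences = 165·65 − 90·80 = 3525.
∂h/∂x = [(+2.70)·65 − (+1.69)·80] / 3525 = +0.01143
∂h/∂y = [165·(+1.69) − 90·(+2.70)] / 3525 = +0.01017
|∇h| = √(0.01143² + 0.01017²) = 0.0153

0.0153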